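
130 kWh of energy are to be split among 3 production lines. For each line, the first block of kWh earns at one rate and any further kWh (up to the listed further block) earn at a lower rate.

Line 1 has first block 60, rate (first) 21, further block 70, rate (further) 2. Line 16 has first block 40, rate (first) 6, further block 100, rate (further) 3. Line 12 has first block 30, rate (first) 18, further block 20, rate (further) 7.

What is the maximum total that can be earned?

2060

Order all 6 blocks by rate: Line 1/first 21 > Line 12/first 18 > Line 12/second 7 > Line 16/first 6 > Line 16/second 3 > Line 1/second 2.
Line 1 first at 21: fill all 60 → 70 left.
Line 12 first at 18: fill all 30 → 40 left.
Line 12 second at 7: fill all 20 → 20 left.
Line 16 first at 6: only 20 left, fill 20.
Total = 21×60 + 18×30 + 7×20 + 6×20 = 2060.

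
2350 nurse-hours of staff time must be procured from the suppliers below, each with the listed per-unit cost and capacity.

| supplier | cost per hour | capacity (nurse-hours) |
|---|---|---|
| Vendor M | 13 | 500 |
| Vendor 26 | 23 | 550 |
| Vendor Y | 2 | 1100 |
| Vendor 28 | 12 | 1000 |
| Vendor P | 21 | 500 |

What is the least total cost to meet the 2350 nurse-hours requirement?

Cheapest first:
Vendor Y (2): use full 1100 — 1250 nurse-hours to go.
Take 1000 from Vendor 28 at 12 — need 250 more.
Vendor M at 13: take 250 of its 500 — requirement met.
Vendor P, Vendor 26: unused.
Cost = 1100×2 + 1000×12 + 250×13 = 17450.

17450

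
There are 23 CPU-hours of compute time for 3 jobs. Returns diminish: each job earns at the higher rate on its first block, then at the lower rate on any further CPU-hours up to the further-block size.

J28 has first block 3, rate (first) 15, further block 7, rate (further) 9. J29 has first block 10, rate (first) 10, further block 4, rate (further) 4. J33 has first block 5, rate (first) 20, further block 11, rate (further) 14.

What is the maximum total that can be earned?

Rank every tier by rate: J33/T1 20 > J28/T1 15 > J33/T2 14 > J29/T1 10 > J28/T2 9 > J29/T2 4.
J33 T1 at 20: fill all 5 ; 18 left.
J28 T1 at 15: fill all 3 ; 15 left.
Fill J33 T2 block (11 at 14) ; 4 left.
J29/T1: +4 of 10 at 10; pool empty.
Total = 20×5 + 15×3 + 14×11 + 10×4 = 339.

339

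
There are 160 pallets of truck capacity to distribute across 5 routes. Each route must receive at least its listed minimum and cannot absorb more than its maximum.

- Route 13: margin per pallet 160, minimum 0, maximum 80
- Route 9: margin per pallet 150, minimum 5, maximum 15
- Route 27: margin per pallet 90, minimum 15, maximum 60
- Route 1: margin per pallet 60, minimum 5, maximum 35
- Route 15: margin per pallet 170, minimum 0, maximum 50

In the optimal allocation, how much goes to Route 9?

10

Meeting every minimum uses 0+5+15+5+0 = 25 pallets, leaving 135.
Highest margin per pallet first: Route 15 170 > Route 13 160 > Route 9 150 > Route 27 90 > Route 1 60.
Give Route 15 50 more to hit its cap of 50 — 85 left.
Route 13 takes 80 more to reach its cap of 80 — 5 left.
Route 9: +5 (room for 10) → 10. Pool exhausted.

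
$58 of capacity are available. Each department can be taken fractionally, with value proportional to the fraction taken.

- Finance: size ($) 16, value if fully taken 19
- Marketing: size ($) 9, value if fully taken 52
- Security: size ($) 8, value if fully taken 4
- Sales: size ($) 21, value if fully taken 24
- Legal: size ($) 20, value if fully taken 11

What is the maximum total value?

Rank by value-to-size ratio: Marketing 52/9≈5.78, Finance 19/16≈1.19, Sales 24/21≈1.14, Legal 11/20≈0.55, Security 4/8≈0.5.
All 9 $ of Marketing fit (value 52) ; 49 remain.
Finance: take in full, 16 $ for value 19 ; 33 left.
All 21 $ of Sales fit (value 24) ; 12 remain.
12 $ left: a 12/20 share of Legal gives 11×12/20 = 6.6.
Total value = 101.6.

101.6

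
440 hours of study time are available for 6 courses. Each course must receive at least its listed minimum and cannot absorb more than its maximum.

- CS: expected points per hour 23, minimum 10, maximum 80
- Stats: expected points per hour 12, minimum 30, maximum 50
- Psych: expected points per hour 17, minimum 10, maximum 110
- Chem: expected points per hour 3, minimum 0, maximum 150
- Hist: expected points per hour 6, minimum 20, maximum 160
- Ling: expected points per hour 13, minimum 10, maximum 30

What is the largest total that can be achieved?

Meeting every minimum uses 10+30+10+0+20+10 = 80 hours, leaving 360.
Highest expected points per hour first: CS 23 > Psych 17 > Ling 13 > Stats 12 > Hist 6 > Chem 3.
CS: +70 to 80 (cap) ; 290 left.
Give Psych 100 more to hit its cap of 110 ; 190 left.
Ling: +20 to 30 (cap) ; 170 left.
Stats takes 20 more to reach its cap of 50 ; 150 left.
Hist takes 140 more to reach its cap of 160 ; 10 left.
Chem: +10 (room for 150) → 10. Pool exhausted.
Total = 23×80 + 12×50 + 17×110 + 3×10 + 6×160 + 13×30 = 5690.

5690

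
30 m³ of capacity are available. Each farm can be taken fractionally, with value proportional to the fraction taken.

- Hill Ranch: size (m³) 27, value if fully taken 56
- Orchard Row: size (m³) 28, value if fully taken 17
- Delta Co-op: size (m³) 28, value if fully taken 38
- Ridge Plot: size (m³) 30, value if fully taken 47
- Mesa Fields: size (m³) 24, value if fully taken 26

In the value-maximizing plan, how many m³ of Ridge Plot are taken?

3

Rank by value-to-size ratio: Hill Ranch 56/27≈2.07, Ridge Plot 47/30≈1.57, Delta Co-op 38/28≈1.36, Mesa Fields 26/24≈1.08, Orchard Row 17/28≈0.607.
Hill Ranch: take in full, 27 m³ for value 56 ; 3 left.
Fill the last 3 m³ with part of Ridge Plot: 3/30 of it earns 4.7.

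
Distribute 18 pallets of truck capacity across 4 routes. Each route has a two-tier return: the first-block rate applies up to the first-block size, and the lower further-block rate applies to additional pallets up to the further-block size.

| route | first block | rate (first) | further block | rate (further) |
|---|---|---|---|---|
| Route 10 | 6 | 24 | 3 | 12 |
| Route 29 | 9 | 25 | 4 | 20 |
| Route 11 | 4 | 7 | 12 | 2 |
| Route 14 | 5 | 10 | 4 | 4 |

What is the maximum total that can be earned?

429

Order all 8 blocks by rate: Route 29/tier1 25 > Route 10/tier1 24 > Route 29/tier2 20 > Route 10/tier2 12 > Route 14/tier1 10 > Route 11/tier1 7 > Route 14/tier2 4 > Route 11/tier2 2.
Route 29 tier1 at 25: fill all 9 → 9 left.
Route 10 tier1 at 24: fill all 6 → 3 left.
Route 29 tier2 at 20: only 3 left, fill 3.
Total = 25×9 + 24×6 + 20×3 = 429.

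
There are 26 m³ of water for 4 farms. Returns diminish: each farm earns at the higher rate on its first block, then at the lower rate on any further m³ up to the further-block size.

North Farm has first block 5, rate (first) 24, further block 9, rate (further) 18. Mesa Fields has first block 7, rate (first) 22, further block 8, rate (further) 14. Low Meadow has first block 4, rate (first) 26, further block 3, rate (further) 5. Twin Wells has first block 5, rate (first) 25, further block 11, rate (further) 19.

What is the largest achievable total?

Rank every tier by rate: Low Meadow/first 26 > Twin Wells/first 25 > North Farm/first 24 > Mesa Fields/first 22 > Twin Wells/second 19 > North Farm/second 18 > Mesa Fields/second 14 > Low Meadow/second 5.
Fill Low Meadow first block (4 at 26) → 22 left.
Twin Wells/first (25): +5 → 17 left.
Fill North Farm first block (5 at 24) → 12 left.
Fill Mesa Fields first block (7 at 22) → 5 left.
Twin Wells/second: +5 of 11 at 19; pool empty.
Total = 26×4 + 25×5 + 24×5 + 22×7 + 19×5 = 598.

598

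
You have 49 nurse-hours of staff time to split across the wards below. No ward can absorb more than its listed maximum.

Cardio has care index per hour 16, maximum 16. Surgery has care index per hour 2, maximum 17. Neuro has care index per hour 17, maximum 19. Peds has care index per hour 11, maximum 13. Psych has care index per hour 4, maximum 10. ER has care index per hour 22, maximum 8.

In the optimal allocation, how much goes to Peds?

Rank by care index per hour: ER 22 > Neuro 17 > Cardio 16 > Peds 11 > Psych 4 > Surgery 2.
ER: +8 to 8 (cap) → 41 left.
Neuro: +19 to 19 (cap) → 22 left.
Cardio: +16 to 16 (cap) → 6 left.
Peds has room for 13 but only 6 remain, so it gets 6.

6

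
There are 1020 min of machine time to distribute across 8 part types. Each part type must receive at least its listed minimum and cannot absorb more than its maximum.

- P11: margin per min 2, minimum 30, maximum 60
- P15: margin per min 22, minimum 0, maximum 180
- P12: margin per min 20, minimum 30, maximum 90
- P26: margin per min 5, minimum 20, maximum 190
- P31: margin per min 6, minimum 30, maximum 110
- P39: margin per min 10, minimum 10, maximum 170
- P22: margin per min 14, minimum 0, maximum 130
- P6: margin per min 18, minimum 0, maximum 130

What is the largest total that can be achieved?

13240

Meeting every minimum uses 30+0+30+20+30+10+0+0 = 120 min, leaving 900.
Highest margin per min first: P15 22 > P12 20 > P6 18 > P22 14 > P39 10 > P31 6 > P26 5 > P11 2.
P15: +180 to 180 (cap) — 720 left.
P12 takes 60 more to reach its cap of 90 — 660 left.
P6: +130 to 130 (cap) — 530 left.
P22: +130 to 130 (cap) — 400 left.
P39 takes 160 more to reach its cap of 170 — 240 left.
Give P31 80 more to hit its cap of 110 — 160 left.
P26: +160 (room for 170) → 180. Pool exhausted.
Total = 2×30 + 22×180 + 20×90 + 5×180 + 6×110 + 10×170 + 14×130 + 18×130 = 13240.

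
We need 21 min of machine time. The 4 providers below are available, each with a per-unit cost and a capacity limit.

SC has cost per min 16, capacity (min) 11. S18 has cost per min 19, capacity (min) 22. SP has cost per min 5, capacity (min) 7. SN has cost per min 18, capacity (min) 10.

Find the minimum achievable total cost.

265

Cheapest first:
SP (5): use full 7 — 14 min to go.
SC at 16: take all 11 min — 3 still needed.
Take 3 from SN at 18 to finish.
S18: unused.
Cost = 7×5 + 11×16 + 3×18 = 265.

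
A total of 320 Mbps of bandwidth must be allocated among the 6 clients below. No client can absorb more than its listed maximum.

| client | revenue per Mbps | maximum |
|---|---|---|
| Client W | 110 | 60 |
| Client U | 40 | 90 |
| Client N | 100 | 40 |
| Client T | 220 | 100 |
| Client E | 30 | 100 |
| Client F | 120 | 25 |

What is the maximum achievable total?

Rank by revenue per Mbps: Client T 220 > Client F 120 > Client W 110 > Client N 100 > Client U 40 > Client E 30.
Give Client T 100 to hit its cap of 100 ; 220 left.
Client F: +25 to 25 (cap) ; 195 left.
Client W: +60 to 60 (cap) ; 135 left.
Client N takes 40 to reach its cap of 40 ; 95 left.
Client U: +90 to 90 (cap) ; 5 left.
Only 5 left; Client E takes them to reach 5.
Total = 110×60 + 40×90 + 100×40 + 220×100 + 30×5 + 120×25 = 39350.

39350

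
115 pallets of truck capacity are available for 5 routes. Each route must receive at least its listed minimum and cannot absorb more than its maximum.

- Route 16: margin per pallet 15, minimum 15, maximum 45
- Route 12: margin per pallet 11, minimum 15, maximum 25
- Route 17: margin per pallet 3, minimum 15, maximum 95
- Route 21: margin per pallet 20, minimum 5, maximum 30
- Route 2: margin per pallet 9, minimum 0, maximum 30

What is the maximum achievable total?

1595

Meeting every minimum uses 15+15+15+5+0 = 50 pallets, leaving 65.
Rank by margin per pallet: Route 21 20 > Route 16 15 > Route 12 11 > Route 2 9 > Route 17 3.
Route 21: +25 to 30 (cap) ; 40 left.
Give Route 16 30 more to hit its cap of 45 ; 10 left.
Route 12 takes 10 more to reach its cap of 25 ; 0 left.
Total = 15×45 + 11×25 + 3×15 + 20×30 = 1595.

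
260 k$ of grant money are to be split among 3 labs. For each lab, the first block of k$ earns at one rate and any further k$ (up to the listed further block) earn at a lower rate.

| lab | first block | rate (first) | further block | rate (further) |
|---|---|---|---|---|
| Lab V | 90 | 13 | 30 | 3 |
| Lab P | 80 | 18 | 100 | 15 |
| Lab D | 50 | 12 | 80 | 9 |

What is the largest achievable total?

Treat each block as its own option and order by rate: Lab P/tier1 18 > Lab P/tier2 15 > Lab V/tier1 13 > Lab D/tier1 12 > Lab D/tier2 9 > Lab V/tier2 3.
Lab P/tier1 (18): +80 ; 180 left.
Fill Lab P tier2 block (100 at 15) ; 80 left.
Lab V tier1 at 13: only 80 left, fill 80.
Total = 18×80 + 15×100 + 13×80 = 3980.

3980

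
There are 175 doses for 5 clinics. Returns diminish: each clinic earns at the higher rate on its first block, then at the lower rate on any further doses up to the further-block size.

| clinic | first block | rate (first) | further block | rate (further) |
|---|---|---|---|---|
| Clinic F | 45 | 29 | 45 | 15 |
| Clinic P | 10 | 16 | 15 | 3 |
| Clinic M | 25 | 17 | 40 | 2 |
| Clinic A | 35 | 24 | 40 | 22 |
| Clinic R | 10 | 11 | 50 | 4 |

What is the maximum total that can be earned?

Treat each block as its own option and order by rate: Clinic F/first 29 > Clinic A/first 24 > Clinic A/second 22 > Clinic M/first 17 > Clinic P/first 16 > Clinic F/second 15 > Clinic R/first 11 > Clinic R/second 4 > Clinic P/second 3 > Clinic M/second 2.
Fill Clinic F first block (45 at 29) ; 130 left.
Clinic A first at 24: fill all 35 ; 95 left.
Fill Clinic A second block (40 at 22) ; 55 left.
Clinic M/first (17): +25 ; 30 left.
Clinic P first at 16: fill all 10 ; 20 left.
Clinic F/second: +20 of 45 at 15; pool empty.
Total = 29×45 + 24×35 + 22×40 + 17×25 + 16×10 + 15×20 = 3910.

3910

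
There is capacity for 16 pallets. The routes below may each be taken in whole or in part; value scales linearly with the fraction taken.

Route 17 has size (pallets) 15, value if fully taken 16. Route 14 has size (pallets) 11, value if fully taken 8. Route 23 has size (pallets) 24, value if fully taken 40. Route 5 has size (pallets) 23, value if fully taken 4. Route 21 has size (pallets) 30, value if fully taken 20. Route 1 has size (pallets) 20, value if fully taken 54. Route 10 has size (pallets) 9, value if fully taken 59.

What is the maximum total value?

77.9

Sort by value density: Route 10 59/9≈6.56, Route 1 54/20≈2.7, Route 23 40/24≈1.67, Route 17 16/15≈1.07, Route 14 8/11≈0.727, Route 21 20/30≈0.667, Route 5 4/23≈0.174.
All 9 pallets of Route 10 fit (value 59) → 7 remain.
Fill the last 7 pallets with part of Route 1: 7/20 of it earns 18.9.
Total value = 77.9.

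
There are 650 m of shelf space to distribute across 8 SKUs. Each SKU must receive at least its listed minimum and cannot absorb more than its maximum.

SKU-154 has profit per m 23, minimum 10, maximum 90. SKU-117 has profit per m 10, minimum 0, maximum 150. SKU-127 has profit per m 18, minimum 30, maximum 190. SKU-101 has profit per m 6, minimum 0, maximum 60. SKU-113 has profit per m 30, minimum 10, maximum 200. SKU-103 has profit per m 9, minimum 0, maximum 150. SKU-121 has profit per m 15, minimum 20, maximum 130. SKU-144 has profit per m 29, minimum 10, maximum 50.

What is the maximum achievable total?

14740

Meeting every minimum uses 10+0+30+0+10+0+20+10 = 80 m, leaving 570.
Order the SKUs by profit per m: SKU-113 30 > SKU-144 29 > SKU-154 23 > SKU-127 18 > SKU-121 15 > SKU-117 10 > SKU-103 9 > SKU-101 6.
SKU-113 takes 190 more to reach its cap of 200 ; 380 left.
SKU-144: +40 to 50 (cap) ; 340 left.
Give SKU-154 80 more to hit its cap of 90 ; 260 left.
SKU-127: +160 to 190 (cap) ; 100 left.
SKU-121 has room for 110 more but only 100 remain, so it gets 120.
Total = 23×90 + 18×190 + 30×200 + 15×120 + 29×50 = 14740.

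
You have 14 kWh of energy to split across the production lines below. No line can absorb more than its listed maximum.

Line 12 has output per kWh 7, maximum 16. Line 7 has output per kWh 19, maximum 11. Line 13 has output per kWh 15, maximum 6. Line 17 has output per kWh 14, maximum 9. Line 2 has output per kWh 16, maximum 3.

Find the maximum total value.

Rank by output per kWh: Line 7 19 > Line 2 16 > Line 13 15 > Line 17 14 > Line 12 7.
Line 7 takes 11 to reach its cap of 11 — 3 left.
Line 2: +3 to 3 (cap) — 0 left.
Total = 19×11 + 16×3 = 257.

257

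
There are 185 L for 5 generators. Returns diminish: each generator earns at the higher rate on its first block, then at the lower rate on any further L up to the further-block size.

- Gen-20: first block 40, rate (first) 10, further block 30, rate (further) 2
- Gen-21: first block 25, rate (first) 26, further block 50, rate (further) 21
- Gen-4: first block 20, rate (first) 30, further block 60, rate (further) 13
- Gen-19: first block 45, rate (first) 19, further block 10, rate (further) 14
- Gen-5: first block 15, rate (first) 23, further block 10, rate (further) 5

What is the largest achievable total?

Treat each block as its own option and order by rate: Gen-4/first 30 > Gen-21/first 26 > Gen-5/first 23 > Gen-21/second 21 > Gen-19/first 19 > Gen-19/second 14 > Gen-4/second 13 > Gen-20/first 10 > Gen-5/second 5 > Gen-20/second 2.
Gen-4/first (30): +20 → 165 left.
Fill Gen-21 first block (25 at 26) → 140 left.
Gen-5 first at 23: fill all 15 → 125 left.
Fill Gen-21 second block (50 at 21) → 75 left.
Gen-19/first (19): +45 → 30 left.
Gen-19 second at 14: fill all 10 → 20 left.
20 remain; put them into Gen-4 second at 13.
Total = 30×20 + 26×25 + 23×15 + 21×50 + 19×45 + 14×10 + 13×20 = 3900.

3900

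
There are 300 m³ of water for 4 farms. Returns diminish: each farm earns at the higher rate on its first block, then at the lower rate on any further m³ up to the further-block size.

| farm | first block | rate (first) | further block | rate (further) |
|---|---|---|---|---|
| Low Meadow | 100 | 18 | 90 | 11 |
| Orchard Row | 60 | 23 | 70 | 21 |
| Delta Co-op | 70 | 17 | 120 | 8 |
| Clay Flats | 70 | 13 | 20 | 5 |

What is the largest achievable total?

Rank every tier by rate: Orchard Row/T1 23 > Orchard Row/T2 21 > Low Meadow/T1 18 > Delta Co-op/T1 17 > Clay Flats/T1 13 > Low Meadow/T2 11 > Delta Co-op/T2 8 > Clay Flats/T2 5.
Orchard Row T1 at 23: fill all 60 ; 240 left.
Orchard Row/T2 (21): +70 ; 170 left.
Fill Low Meadow T1 block (100 at 18) ; 70 left.
Fill Delta Co-op T1 block (70 at 17) ; 0 left.
Total = 23×60 + 21×70 + 18×100 + 17×70 = 5840.

5840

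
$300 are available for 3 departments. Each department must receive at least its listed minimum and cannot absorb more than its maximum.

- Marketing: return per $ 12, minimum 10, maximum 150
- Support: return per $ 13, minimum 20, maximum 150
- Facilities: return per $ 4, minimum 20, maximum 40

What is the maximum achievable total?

3590

Meeting every minimum uses 10+20+20 = 50 $, leaving 250.
Highest return per $ first: Support 13 > Marketing 12 > Facilities 4.
Support: +130 to 150 (cap) — 120 left.
Only 120 left; Marketing takes them to reach 130.
Total = 12×130 + 13×150 + 4×20 = 3590.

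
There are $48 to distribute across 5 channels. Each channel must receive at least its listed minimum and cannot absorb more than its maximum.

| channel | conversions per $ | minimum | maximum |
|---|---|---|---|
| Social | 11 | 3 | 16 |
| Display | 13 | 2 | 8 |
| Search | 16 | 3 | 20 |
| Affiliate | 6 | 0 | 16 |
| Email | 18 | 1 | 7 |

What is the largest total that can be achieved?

693

Meeting every minimum uses 3+2+3+0+1 = 9 $, leaving 39.
Order the channels by conversions per $: Email 18 > Search 16 > Display 13 > Social 11 > Affiliate 6.
Email takes 6 more to reach its cap of 7 → 33 left.
Search: +17 to 20 (cap) → 16 left.
Display takes 6 more to reach its cap of 8 → 10 left.
Social: +10 (room for 13) → 13. Pool exhausted.
Total = 11×13 + 13×8 + 16×20 + 18×7 = 693.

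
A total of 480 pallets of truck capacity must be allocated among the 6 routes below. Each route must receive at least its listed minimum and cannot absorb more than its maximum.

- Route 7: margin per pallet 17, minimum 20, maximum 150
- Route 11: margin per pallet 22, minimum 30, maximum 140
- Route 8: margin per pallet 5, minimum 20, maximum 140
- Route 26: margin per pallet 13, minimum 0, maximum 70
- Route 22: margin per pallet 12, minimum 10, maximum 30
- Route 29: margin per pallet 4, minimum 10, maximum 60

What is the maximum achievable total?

7340

Meeting every minimum uses 20+30+20+0+10+10 = 90 pallets, leaving 390.
Rank by margin per pallet: Route 11 22 > Route 7 17 > Route 26 13 > Route 22 12 > Route 8 5 > Route 29 4.
Route 11 takes 110 more to reach its cap of 140 — 280 left.
Route 7 takes 130 more to reach its cap of 150 — 150 left.
Route 26: +70 to 70 (cap) — 80 left.
Route 22 takes 20 more to reach its cap of 30 — 60 left.
Route 8 has room for 120 more but only 60 remain, so it gets 80.
Total = 17×150 + 22×140 + 5×80 + 13×70 + 12×30 + 4×10 = 7340.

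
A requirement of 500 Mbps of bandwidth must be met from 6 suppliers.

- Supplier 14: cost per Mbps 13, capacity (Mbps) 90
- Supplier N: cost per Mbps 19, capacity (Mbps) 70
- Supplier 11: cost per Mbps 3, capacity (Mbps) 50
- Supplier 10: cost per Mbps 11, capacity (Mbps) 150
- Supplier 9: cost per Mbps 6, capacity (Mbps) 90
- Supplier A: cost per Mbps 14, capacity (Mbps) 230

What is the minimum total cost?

5190

Fill from the cheapest supplier first.
Supplier 11 at 3: take all 50 Mbps ; 450 still needed.
Take 90 from Supplier 9 at 6 ; need 360 more.
Supplier 10 (11): use full 150 ; 210 Mbps to go.
Supplier 14 (13): use full 90 ; 120 Mbps to go.
Supplier A at 14: take 120 of its 230 ; requirement met.
Supplier N: unused.
Cost = 50×3 + 90×6 + 150×11 + 90×13 + 120×14 = 5190.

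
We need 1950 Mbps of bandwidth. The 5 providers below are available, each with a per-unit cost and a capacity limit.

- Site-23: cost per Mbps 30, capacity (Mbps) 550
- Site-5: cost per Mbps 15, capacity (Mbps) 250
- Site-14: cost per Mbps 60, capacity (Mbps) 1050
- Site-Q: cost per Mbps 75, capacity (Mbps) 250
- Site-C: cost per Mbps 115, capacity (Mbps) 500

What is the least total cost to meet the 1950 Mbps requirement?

Fill from the cheapest provider first.
Site-5 (15): use full 250 ; 1700 Mbps to go.
Site-23 at 30: take all 550 Mbps ; 1150 still needed.
Site-14 (60): use full 1050 ; 100 Mbps to go.
Take 100 from Site-Q at 75 to finish.
Site-C: unused.
Cost = 250×15 + 550×30 + 1050×60 + 100×75 = 90750.

90750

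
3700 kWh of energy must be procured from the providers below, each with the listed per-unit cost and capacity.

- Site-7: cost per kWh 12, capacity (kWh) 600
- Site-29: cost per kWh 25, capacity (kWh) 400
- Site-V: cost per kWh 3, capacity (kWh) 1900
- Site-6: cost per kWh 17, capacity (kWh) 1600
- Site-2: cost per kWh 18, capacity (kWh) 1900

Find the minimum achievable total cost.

33300

Fill from the cheapest provider first.
Site-V at 3: take all 1900 kWh — 1800 still needed.
Site-7 (12): use full 600 — 1200 kWh to go.
Site-6 (17): take the remaining 1200 — done.
Site-2, Site-29: unused.
Cost = 1900×3 + 600×12 + 1200×17 = 33300.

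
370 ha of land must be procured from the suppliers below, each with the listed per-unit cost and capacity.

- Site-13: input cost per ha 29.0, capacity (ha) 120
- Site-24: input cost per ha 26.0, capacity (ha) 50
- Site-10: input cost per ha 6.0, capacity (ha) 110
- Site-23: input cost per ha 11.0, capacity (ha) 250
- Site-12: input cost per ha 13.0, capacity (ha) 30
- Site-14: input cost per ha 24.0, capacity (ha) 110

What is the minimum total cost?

Cheapest first:
Take 110 from Site-10 at 6.0 — need 260 more.
Site-23 (11.0): use full 250 — 10 ha to go.
Site-12 at 13.0: take 10 of its 30 — requirement met.
Site-14, Site-24, Site-13: unused.
Cost = 110×6.0 + 250×11.0 + 10×13.0 = 3540.

3540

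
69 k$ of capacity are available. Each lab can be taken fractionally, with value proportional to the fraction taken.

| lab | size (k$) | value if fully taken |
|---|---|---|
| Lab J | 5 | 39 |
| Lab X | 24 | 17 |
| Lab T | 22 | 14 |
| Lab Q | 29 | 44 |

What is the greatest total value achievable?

107

Best value per unit of size first: Lab J 39/5≈7.8, Lab Q 44/29≈1.52, Lab X 17/24≈0.708, Lab T 14/22≈0.636.
All 5 k$ of Lab J fit (value 39) → 64 remain.
Lab Q: take in full, 29 k$ for value 44 → 35 left.
Take all of Lab X (24 k$, value 17) → 11 k$ left.
Only 11 k$ remain; take 11/22 of Lab T for value 14×11/22 = 7.
Total value = 107.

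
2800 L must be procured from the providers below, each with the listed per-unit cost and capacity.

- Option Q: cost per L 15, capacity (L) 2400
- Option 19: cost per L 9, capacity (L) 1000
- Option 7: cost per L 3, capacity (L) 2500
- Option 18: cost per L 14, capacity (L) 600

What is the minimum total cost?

10200

Use providers in increasing cost order.
Option 7 (3): use full 2500 — 300 L to go.
Take 300 from Option 19 at 9 to finish.
Option 18, Option Q: unused.
Cost = 2500×3 + 300×9 = 10200.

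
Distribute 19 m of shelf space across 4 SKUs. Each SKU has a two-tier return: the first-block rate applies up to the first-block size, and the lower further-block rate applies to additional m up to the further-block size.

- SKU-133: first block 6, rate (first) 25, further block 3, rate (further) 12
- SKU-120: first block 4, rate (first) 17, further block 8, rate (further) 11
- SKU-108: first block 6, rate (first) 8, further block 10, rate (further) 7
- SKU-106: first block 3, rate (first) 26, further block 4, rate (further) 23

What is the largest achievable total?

Treat each block as its own option and order by rate: SKU-106/T1 26 > SKU-133/T1 25 > SKU-106/T2 23 > SKU-120/T1 17 > SKU-133/T2 12 > SKU-120/T2 11 > SKU-108/T1 8 > SKU-108/T2 7.
Fill SKU-106 T1 block (3 at 26) ; 16 left.
SKU-133/T1 (25): +6 ; 10 left.
Fill SKU-106 T2 block (4 at 23) ; 6 left.
Fill SKU-120 T1 block (4 at 17) ; 2 left.
2 remain; put them into SKU-133 T2 at 12.
Total = 26×3 + 25×6 + 23×4 + 17×4 + 12×2 = 412.

412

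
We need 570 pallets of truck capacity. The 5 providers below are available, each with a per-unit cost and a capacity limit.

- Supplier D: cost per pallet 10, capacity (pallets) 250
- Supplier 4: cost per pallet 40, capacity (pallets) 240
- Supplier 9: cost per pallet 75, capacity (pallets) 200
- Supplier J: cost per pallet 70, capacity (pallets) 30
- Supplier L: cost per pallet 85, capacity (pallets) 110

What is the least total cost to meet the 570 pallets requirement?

17950

Fill from the cheapest provider first.
Supplier D (10): use full 250 — 320 pallets to go.
Take 240 from Supplier 4 at 40 — need 80 more.
Supplier J at 70: take all 30 pallets — 50 still needed.
Supplier 9 (75): take the remaining 50 — done.
Supplier L: unused.
Cost = 250×10 + 240×40 + 30×70 + 50×75 = 17950.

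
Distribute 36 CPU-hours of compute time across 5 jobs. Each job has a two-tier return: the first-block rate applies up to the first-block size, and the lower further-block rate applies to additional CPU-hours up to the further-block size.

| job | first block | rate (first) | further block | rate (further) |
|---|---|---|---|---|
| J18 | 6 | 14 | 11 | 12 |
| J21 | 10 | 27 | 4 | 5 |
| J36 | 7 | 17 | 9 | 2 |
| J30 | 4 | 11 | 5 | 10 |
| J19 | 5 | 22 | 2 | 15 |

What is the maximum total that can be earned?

685

Treat each block as its own option and order by rate: J21/T1 27 > J19/T1 22 > J36/T1 17 > J19/T2 15 > J18/T1 14 > J18/T2 12 > J30/T1 11 > J30/T2 10 > J21/T2 5 > J36/T2 2.
J21 T1 at 27: fill all 10 → 26 left.
J19/T1 (22): +5 → 21 left.
J36 T1 at 17: fill all 7 → 14 left.
J19/T2 (15): +2 → 12 left.
J18/T1 (14): +6 → 6 left.
6 remain; put them into J18 T2 at 12.
Total = 27×10 + 22×5 + 17×7 + 15×2 + 14×6 + 12×6 = 685.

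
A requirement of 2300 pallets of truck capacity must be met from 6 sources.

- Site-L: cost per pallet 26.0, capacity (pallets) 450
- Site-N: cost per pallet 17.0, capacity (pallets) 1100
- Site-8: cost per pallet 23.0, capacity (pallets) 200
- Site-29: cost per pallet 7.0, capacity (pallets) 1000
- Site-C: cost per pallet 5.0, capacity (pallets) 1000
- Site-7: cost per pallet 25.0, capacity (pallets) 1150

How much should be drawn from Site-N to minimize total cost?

300

Use sources in increasing cost order.
Site-C at 5.0: take all 1000 pallets — 1300 still needed.
Take 1000 from Site-29 at 7.0 — need 300 more.
Site-N at 17.0: take 300 of its 1100 — requirement met.
Site-8, Site-7, Site-L: unused.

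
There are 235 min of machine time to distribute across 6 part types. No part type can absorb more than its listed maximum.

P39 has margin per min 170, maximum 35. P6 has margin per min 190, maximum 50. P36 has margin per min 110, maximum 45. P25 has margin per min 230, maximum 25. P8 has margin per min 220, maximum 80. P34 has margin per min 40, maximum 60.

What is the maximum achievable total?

Order the part types by margin per min: P25 230 > P8 220 > P6 190 > P39 170 > P36 110 > P34 40.
P25: +25 to 25 (cap) — 210 left.
P8: +80 to 80 (cap) — 130 left.
Give P6 50 to hit its cap of 50 — 80 left.
P39 takes 35 to reach its cap of 35 — 45 left.
P36 takes 45 to reach its cap of 45 — 0 left.
Total = 170×35 + 190×50 + 110×45 + 230×25 + 220×80 = 43750.

43750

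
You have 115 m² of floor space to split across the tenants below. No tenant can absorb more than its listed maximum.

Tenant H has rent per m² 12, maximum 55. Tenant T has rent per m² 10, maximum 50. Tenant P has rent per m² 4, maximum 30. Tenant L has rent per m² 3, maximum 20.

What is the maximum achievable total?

1200

Highest rent per m² first: Tenant H 12 > Tenant T 10 > Tenant P 4 > Tenant L 3.
Give Tenant H 55 to hit its cap of 55 → 60 left.
Tenant T takes 50 to reach its cap of 50 → 10 left.
Tenant P has room for 30 but only 10 remain, so it gets 10.
Total = 12×55 + 10×50 + 4×10 = 1200.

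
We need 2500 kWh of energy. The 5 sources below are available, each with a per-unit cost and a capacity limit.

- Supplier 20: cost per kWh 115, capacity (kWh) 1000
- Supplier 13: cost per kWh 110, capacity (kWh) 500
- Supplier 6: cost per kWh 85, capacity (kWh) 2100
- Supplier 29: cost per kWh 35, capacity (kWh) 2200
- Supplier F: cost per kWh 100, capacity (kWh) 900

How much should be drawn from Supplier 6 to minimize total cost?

300

Cheapest first:
Supplier 29 (35): use full 2200 — 300 kWh to go.
Take 300 from Supplier 6 at 85 to finish.
Supplier F, Supplier 13, Supplier 20: unused.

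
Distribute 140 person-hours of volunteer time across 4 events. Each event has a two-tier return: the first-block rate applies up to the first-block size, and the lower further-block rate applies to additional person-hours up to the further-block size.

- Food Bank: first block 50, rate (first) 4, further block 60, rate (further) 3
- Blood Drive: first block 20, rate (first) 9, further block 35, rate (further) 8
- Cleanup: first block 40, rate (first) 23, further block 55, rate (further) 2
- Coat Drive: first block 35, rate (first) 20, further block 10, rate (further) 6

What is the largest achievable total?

Rank every tier by rate: Cleanup/T1 23 > Coat Drive/T1 20 > Blood Drive/T1 9 > Blood Drive/T2 8 > Coat Drive/T2 6 > Food Bank/T1 4 > Food Bank/T2 3 > Cleanup/T2 2.
Cleanup T1 at 23: fill all 40 ; 100 left.
Fill Coat Drive T1 block (35 at 20) ; 65 left.
Fill Blood Drive T1 block (20 at 9) ; 45 left.
Blood Drive T2 at 8: fill all 35 ; 10 left.
Coat Drive/T2 (6): +10 ; 0 left.
Total = 23×40 + 20×35 + 9×20 + 8×35 + 6×10 = 2140.

2140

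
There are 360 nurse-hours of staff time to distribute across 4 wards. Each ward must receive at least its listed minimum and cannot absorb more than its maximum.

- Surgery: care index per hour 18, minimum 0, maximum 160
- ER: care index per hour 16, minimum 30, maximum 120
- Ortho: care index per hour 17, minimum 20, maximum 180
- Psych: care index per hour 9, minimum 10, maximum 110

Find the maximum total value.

6170

Meeting every minimum uses 0+30+20+10 = 60 nurse-hours, leaving 300.
Rank by care index per hour: Surgery 18 > Ortho 17 > ER 16 > Psych 9.
Surgery takes 160 more to reach its cap of 160 ; 140 left.
Ortho: +140 (room for 160) → 160. Pool exhausted.
Total = 18×160 + 16×30 + 17×160 + 9×10 = 6170.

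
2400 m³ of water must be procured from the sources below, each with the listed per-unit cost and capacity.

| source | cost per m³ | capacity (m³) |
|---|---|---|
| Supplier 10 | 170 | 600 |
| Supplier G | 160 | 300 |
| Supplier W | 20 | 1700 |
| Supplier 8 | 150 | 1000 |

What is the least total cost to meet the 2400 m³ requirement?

139000

Cheapest first:
Take 1700 from Supplier W at 20 → need 700 more.
Supplier 8 at 150: take 700 of its 1000 → requirement met.
Supplier G, Supplier 10: unused.
Cost = 1700×20 + 700×150 = 139000.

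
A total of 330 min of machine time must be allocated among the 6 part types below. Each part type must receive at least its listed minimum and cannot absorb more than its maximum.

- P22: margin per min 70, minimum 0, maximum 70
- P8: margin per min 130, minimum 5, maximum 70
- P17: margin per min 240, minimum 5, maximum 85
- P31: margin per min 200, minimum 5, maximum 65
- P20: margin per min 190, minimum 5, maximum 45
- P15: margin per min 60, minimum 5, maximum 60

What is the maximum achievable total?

55550

Meeting every minimum uses 0+5+5+5+5+5 = 25 min, leaving 305.
Highest margin per min first: P17 240 > P31 200 > P20 190 > P8 130 > P22 70 > P15 60.
Give P17 80 more to hit its cap of 85 ; 225 left.
P31: +60 to 65 (cap) ; 165 left.
P20: +40 to 45 (cap) ; 125 left.
P8: +65 to 70 (cap) ; 60 left.
P22 has room for 70 more but only 60 remain, so it gets 60.
Total = 70×60 + 130×70 + 240×85 + 200×65 + 190×45 + 60×5 = 55550.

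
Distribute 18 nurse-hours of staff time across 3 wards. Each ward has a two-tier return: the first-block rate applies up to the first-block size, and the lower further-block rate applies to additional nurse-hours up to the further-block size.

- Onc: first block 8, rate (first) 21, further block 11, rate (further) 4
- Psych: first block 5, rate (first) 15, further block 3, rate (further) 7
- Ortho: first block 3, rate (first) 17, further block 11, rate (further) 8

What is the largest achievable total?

Rank every tier by rate: Onc/T1 21 > Ortho/T1 17 > Psych/T1 15 > Ortho/T2 8 > Psych/T2 7 > Onc/T2 4.
Onc/T1 (21): +8 ; 10 left.
Fill Ortho T1 block (3 at 17) ; 7 left.
Psych T1 at 15: fill all 5 ; 2 left.
Ortho T2 at 8: only 2 left, fill 2.
Total = 21×8 + 17×3 + 15×5 + 8×2 = 310.

310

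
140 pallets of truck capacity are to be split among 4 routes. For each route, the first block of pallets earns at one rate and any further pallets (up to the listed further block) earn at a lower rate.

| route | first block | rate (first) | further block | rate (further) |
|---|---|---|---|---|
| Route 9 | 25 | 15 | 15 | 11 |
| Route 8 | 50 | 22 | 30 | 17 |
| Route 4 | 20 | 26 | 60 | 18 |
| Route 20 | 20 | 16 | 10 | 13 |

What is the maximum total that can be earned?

Treat each block as its own option and order by rate: Route 4/tier1 26 > Route 8/tier1 22 > Route 4/tier2 18 > Route 8/tier2 17 > Route 20/tier1 16 > Route 9/tier1 15 > Route 20/tier2 13 > Route 9/tier2 11.
Fill Route 4 tier1 block (20 at 26) ; 120 left.
Fill Route 8 tier1 block (50 at 22) ; 70 left.
Route 4 tier2 at 18: fill all 60 ; 10 left.
Route 8 tier2 at 17: only 10 left, fill 10.
Total = 26×20 + 22×50 + 18×60 + 17×10 = 2870.

2870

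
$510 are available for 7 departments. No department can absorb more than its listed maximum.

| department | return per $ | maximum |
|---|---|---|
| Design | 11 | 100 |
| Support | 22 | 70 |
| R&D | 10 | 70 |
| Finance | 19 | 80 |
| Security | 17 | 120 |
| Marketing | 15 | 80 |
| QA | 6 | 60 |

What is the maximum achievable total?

Highest return per $ first: Support 22 > Finance 19 > Security 17 > Marketing 15 > Design 11 > R&D 10 > QA 6.
Give Support 70 to hit its cap of 70 — 440 left.
Finance: +80 to 80 (cap) — 360 left.
Security: +120 to 120 (cap) — 240 left.
Marketing: +80 to 80 (cap) — 160 left.
Design takes 100 to reach its cap of 100 — 60 left.
Only 60 left; R&D takes them to reach 60.
Total = 11×100 + 22×70 + 10×60 + 19×80 + 17×120 + 15×80 = 8000.

8000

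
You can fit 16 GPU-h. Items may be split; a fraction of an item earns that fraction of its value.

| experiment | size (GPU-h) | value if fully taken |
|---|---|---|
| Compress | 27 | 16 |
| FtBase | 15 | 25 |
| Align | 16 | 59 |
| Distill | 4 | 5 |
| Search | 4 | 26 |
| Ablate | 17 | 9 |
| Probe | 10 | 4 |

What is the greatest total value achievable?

Best value per unit of size first: Search 26/4≈6.5, Align 59/16≈3.69, FtBase 25/15≈1.67, Distill 5/4≈1.25, Compress 16/27≈0.593, Ablate 9/17≈0.529, Probe 4/10≈0.4.
Take all of Search (4 GPU-h, value 26) ; 12 GPU-h left.
12 GPU-h left: a 12/16 share of Align gives 59×12/16 = 44.25.
Total value = 70.25.

70.25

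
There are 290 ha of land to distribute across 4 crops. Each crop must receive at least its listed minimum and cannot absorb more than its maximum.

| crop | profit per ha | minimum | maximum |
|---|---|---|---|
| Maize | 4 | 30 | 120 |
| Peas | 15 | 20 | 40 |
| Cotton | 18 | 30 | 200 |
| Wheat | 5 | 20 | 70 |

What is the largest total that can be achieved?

4420

Meeting every minimum uses 30+20+30+20 = 100 ha, leaving 190.
Highest profit per ha first: Cotton 18 > Peas 15 > Wheat 5 > Maize 4.
Cotton: +170 to 200 (cap) — 20 left.
Peas: +20 to 40 (cap) — 0 left.
Total = 4×30 + 15×40 + 18×200 + 5×20 = 4420.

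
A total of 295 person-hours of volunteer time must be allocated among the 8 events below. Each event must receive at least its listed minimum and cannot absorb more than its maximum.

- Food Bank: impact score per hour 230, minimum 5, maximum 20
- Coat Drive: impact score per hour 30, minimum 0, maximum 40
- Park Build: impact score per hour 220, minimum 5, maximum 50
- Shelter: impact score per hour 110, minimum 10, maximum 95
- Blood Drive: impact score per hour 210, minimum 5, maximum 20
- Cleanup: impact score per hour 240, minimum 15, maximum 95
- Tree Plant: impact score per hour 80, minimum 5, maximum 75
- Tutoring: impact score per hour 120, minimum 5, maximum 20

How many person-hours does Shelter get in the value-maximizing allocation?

Meeting every minimum uses 5+0+5+10+5+15+5+5 = 50 person-hours, leaving 245.
Highest impact score per hour first: Cleanup 240 > Food Bank 230 > Park Build 220 > Blood Drive 210 > Tutoring 120 > Shelter 110 > Tree Plant 80 > Coat Drive 30.
Cleanup: +80 to 95 (cap) ; 165 left.
Food Bank takes 15 more to reach its cap of 20 ; 150 left.
Park Build takes 45 more to reach its cap of 50 ; 105 left.
Blood Drive: +15 to 20 (cap) ; 90 left.
Give Tutoring 15 more to hit its cap of 20 ; 75 left.
Shelter: +75 (room for 85) → 85. Pool exhausted.

85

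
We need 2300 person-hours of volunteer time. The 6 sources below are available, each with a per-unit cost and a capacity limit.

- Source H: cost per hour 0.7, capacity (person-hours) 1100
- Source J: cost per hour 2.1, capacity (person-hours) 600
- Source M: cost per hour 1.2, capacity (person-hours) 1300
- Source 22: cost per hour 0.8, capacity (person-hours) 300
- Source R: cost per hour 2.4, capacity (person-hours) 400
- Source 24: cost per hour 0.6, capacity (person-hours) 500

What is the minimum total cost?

1790

Cheapest first:
Source 24 at 0.6: take all 500 person-hours ; 1800 still needed.
Take 1100 from Source H at 0.7 ; need 700 more.
Take 300 from Source 22 at 0.8 ; need 400 more.
Source M at 1.2: take 400 of its 1300 ; requirement met.
Source J, Source R: unused.
Cost = 500×0.6 + 1100×0.7 + 300×0.8 + 400×1.2 = 1790.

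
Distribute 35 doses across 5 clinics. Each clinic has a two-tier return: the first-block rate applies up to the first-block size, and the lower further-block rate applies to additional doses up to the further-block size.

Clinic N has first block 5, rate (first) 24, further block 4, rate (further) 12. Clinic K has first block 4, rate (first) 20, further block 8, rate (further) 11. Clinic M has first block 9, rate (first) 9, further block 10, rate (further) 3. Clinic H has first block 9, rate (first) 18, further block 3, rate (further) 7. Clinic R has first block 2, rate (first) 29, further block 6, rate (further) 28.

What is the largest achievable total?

691

Order all 10 blocks by rate: Clinic R/first 29 > Clinic R/second 28 > Clinic N/first 24 > Clinic K/first 20 > Clinic H/first 18 > Clinic N/second 12 > Clinic K/second 11 > Clinic M/first 9 > Clinic H/second 7 > Clinic M/second 3.
Fill Clinic R first block (2 at 29) ; 33 left.
Clinic R/second (28): +6 ; 27 left.
Clinic N first at 24: fill all 5 ; 22 left.
Clinic K first at 20: fill all 4 ; 18 left.
Fill Clinic H first block (9 at 18) ; 9 left.
Clinic N second at 12: fill all 4 ; 5 left.
Clinic K/second: +5 of 8 at 11; pool empty.
Total = 29×2 + 28×6 + 24×5 + 20×4 + 18×9 + 12×4 + 11×5 = 691.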